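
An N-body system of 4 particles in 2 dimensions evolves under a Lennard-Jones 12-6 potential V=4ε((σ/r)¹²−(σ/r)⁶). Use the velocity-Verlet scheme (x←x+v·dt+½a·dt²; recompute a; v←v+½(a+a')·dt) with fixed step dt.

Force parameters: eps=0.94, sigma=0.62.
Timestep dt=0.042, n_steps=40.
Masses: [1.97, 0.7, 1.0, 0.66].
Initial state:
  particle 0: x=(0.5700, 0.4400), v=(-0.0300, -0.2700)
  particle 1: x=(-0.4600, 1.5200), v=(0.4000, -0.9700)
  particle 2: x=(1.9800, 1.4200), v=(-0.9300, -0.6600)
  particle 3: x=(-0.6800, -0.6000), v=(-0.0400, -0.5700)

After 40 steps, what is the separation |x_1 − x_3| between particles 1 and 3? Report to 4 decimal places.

2.4089

step 0: x0=(0.5700, 0.4400) x1=(-0.4600, 1.5200) x2=(1.9800, 1.4200) x3=(-0.6800, -0.6000)
step 1: x0=(0.5687, 0.4287) x1=(-0.4431, 1.4792) x2=(1.9409, 1.3923) x3=(-0.6816, -0.6239)
step 2: x0=(0.5674, 0.4174) x1=(-0.4261, 1.4382) x2=(1.9018, 1.3645) x3=(-0.6832, -0.6477)
step 3: x0=(0.5660, 0.4062) x1=(-0.4089, 1.3970) x2=(1.8626, 1.3367) x3=(-0.6847, -0.6714)
step 4: x0=(0.5645, 0.3951) x1=(-0.3914, 1.3555) x2=(1.8233, 1.3088) x3=(-0.6860, -0.6951)
step 5: x0=(0.5629, 0.3841) x1=(-0.3737, 1.3138) x2=(1.7839, 1.2809) x3=(-0.6873, -0.7186)
step 6: x0=(0.5613, 0.3732) x1=(-0.3556, 1.2717) x2=(1.7444, 1.2529) x3=(-0.6886, -0.7421)
step 7: x0=(0.5595, 0.3625) x1=(-0.3371, 1.2292) x2=(1.7048, 1.2248) x3=(-0.6897, -0.7654)
step 8: x0=(0.5577, 0.3519) x1=(-0.3182, 1.1862) x2=(1.6651, 1.1966) x3=(-0.6908, -0.7887)
step 9: x0=(0.5556, 0.3417) x1=(-0.2986, 1.1427) x2=(1.6251, 1.1683) x3=(-0.6918, -0.8119)
step 10: x0=(0.5535, 0.3317) x1=(-0.2782, 1.0984) x2=(1.5849, 1.1398) x3=(-0.6928, -0.8351)
step 11: x0=(0.5510, 0.3221) x1=(-0.2569, 1.0532) x2=(1.5444, 1.1111) x3=(-0.6937, -0.8581)
step 12: x0=(0.5483, 0.3131) x1=(-0.2343, 1.0069) x2=(1.5035, 1.0822) x3=(-0.6945, -0.8810)
step 13: x0=(0.5453, 0.3047) x1=(-0.2100, 0.9591) x2=(1.4622, 1.0529) x3=(-0.6952, -0.9039)
step 14: x0=(0.5416, 0.2971) x1=(-0.1835, 0.9094) x2=(1.4203, 1.0232) x3=(-0.6959, -0.9267)
step 15: x0=(0.5373, 0.2908) x1=(-0.1538, 0.8572) x2=(1.3777, 0.9929) x3=(-0.6966, -0.9494)
step 16: x0=(0.5318, 0.2860) x1=(-0.1198, 0.8014) x2=(1.3341, 0.9619) x3=(-0.6971, -0.9720)
step 17: x0=(0.5248, 0.2834) x1=(-0.0794, 0.7408) x2=(1.2892, 0.9299) x3=(-0.6976, -0.9945)
step 18: x0=(0.5159, 0.2833) x1=(-0.0316, 0.6748) x2=(1.2426, 0.8967) x3=(-0.6981, -1.0169)
step 19: x0=(0.5114, 0.2818) x1=(0.0074, 0.6155) x2=(1.1935, 0.8616) x3=(-0.6985, -1.0393)
step 20: x0=(0.5515, 0.2529) x1=(-0.0742, 0.6366) x2=(1.1410, 0.8239) x3=(-0.6988, -1.0615)
step 21: x0=(0.5913, 0.2275) x1=(-0.1485, 0.6538) x2=(1.0838, 0.7822) x3=(-0.6991, -1.0836)
step 22: x0=(0.6309, 0.2055) x1=(-0.2161, 0.6676) x2=(1.0223, 0.7360) x3=(-0.6993, -1.1057)
step 23: x0=(0.6646, 0.1776) x1=(-0.2800, 0.6797) x2=(0.9699, 0.7028) x3=(-0.6994, -1.1277)
step 24: x0=(0.6739, 0.1090) x1=(-0.3415, 0.6908) x2=(0.9639, 0.7502) x3=(-0.6996, -1.1496)
step 25: x0=(0.6832, 0.0413) x1=(-0.4017, 0.7015) x2=(0.9568, 0.7961) x3=(-0.6996, -1.1714)
step 26: x0=(0.6934, -0.0233) x1=(-0.4610, 0.7118) x2=(0.9474, 0.8362) x3=(-0.6997, -1.1932)
step 27: x0=(0.7040, -0.0861) x1=(-0.5197, 0.7219) x2=(0.9368, 0.8727) x3=(-0.6997, -1.2148)
step 28: x0=(0.7148, -0.1477) x1=(-0.5781, 0.7319) x2=(0.9254, 0.9070) x3=(-0.6996, -1.2364)
step 29: x0=(0.7256, -0.2087) x1=(-0.6361, 0.7418) x2=(0.9137, 0.9401) x3=(-0.6995, -1.2580)
step 30: x0=(0.7365, -0.2694) x1=(-0.6940, 0.7516) x2=(0.9018, 0.9724) x3=(-0.6993, -1.2795)
step 31: x0=(0.7474, -0.3298) x1=(-0.7517, 0.7614) x2=(0.8898, 1.0043) x3=(-0.6991, -1.3009)
step 32: x0=(0.7582, -0.3900) x1=(-0.8092, 0.7712) x2=(0.8776, 1.0359) x3=(-0.6988, -1.3222)
step 33: x0=(0.7690, -0.4502) x1=(-0.8667, 0.7809) x2=(0.8654, 1.0673) x3=(-0.6985, -1.3435)
step 34: x0=(0.7798, -0.5103) x1=(-0.9240, 0.7907) x2=(0.8531, 1.0985) x3=(-0.6981, -1.3647)
step 35: x0=(0.7906, -0.5704) x1=(-0.9813, 0.8004) x2=(0.8408, 1.1297) x3=(-0.6976, -1.3859)
step 36: x0=(0.8013, -0.6305) x1=(-1.0386, 0.8101) x2=(0.8285, 1.1608) x3=(-0.6970, -1.4070)
step 37: x0=(0.8121, -0.6906) x1=(-1.0958, 0.8198) x2=(0.8161, 1.1919) x3=(-0.6964, -1.4281)
step 38: x0=(0.8227, -0.7506) x1=(-1.1530, 0.8294) x2=(0.8037, 1.2230) x3=(-0.6957, -1.4491)
step 39: x0=(0.8334, -0.8107) x1=(-1.2101, 0.8391) x2=(0.7913, 1.2540) x3=(-0.6949, -1.4701)
step 40: x0=(0.8440, -0.8708) x1=(-1.2672, 0.8488) x2=(0.7789, 1.2850) x3=(-0.6940, -1.4910)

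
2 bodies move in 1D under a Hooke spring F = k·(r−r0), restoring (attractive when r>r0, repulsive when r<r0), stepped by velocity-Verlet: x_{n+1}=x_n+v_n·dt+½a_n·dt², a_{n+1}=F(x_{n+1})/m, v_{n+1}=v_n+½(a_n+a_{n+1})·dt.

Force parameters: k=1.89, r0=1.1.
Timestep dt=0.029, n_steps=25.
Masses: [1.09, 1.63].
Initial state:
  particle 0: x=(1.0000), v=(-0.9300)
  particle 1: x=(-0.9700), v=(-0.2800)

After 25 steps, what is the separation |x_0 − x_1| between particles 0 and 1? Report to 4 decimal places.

1.0273

step 0: x0=(1.0000) x1=(-0.9700)
step 1: x0=(0.9724) x1=(-0.9777)
step 2: x0=(0.9436) x1=(-0.9846)
step 3: x0=(0.9135) x1=(-0.9906)
step 4: x0=(0.8823) x1=(-0.9959)
step 5: x0=(0.8499) x1=(-1.0004)
step 6: x0=(0.8165) x1=(-1.0042)
step 7: x0=(0.7820) x1=(-1.0073)
step 8: x0=(0.7465) x1=(-1.0097)
step 9: x0=(0.7100) x1=(-1.0115)
step 10: x0=(0.6726) x1=(-1.0126)
step 11: x0=(0.6344) x1=(-1.0132)
step 12: x0=(0.5954) x1=(-1.0133)
step 13: x0=(0.5556) x1=(-1.0128)
step 14: x0=(0.5151) x1=(-1.0119)
step 15: x0=(0.4741) x1=(-1.0106)
step 16: x0=(0.4324) x1=(-1.0090)
step 17: x0=(0.3903) x1=(-1.0069)
step 18: x0=(0.3477) x1=(-1.0046)
step 19: x0=(0.3048) x1=(-1.0021)
step 20: x0=(0.2616) x1=(-0.9993)
step 21: x0=(0.2181) x1=(-0.9964)
step 22: x0=(0.1745) x1=(-0.9934)
step 23: x0=(0.1307) x1=(-0.9903)
step 24: x0=(0.0870) x1=(-0.9872)
step 25: x0=(0.0433) x1=(-0.9841)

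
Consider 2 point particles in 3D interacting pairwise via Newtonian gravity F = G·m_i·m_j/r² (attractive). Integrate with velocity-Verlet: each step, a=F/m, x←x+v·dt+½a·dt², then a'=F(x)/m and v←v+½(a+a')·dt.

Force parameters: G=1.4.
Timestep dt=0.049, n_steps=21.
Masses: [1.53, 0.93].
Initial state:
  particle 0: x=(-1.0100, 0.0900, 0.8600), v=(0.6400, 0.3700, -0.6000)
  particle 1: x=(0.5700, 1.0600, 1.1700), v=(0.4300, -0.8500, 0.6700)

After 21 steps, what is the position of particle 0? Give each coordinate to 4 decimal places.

(-0.1631, 0.5340, 0.3425)

step 0: x0=(-1.0100, 0.0900, 0.8600) x1=(0.5700, 1.0600, 1.1700)
step 1: x0=(-0.9783, 0.1084, 0.8307) x1=(0.5905, 1.0180, 1.2027)
step 2: x0=(-0.9458, 0.1272, 0.8015) x1=(0.6096, 0.9752, 1.2351)
step 3: x0=(-0.9125, 0.1464, 0.7726) x1=(0.6275, 0.9317, 1.2672)
step 4: x0=(-0.8783, 0.1661, 0.7440) x1=(0.6440, 0.8876, 1.2988)
step 5: x0=(-0.8433, 0.1861, 0.7156) x1=(0.6591, 0.8427, 1.3299)
step 6: x0=(-0.8075, 0.2066, 0.6876) x1=(0.6728, 0.7972, 1.3604)
step 7: x0=(-0.7707, 0.2274, 0.6600) x1=(0.6850, 0.7512, 1.3902)
step 8: x0=(-0.7331, 0.2485, 0.6329) x1=(0.6957, 0.7046, 1.4193)
step 9: x0=(-0.6945, 0.2700, 0.6063) x1=(0.7049, 0.6575, 1.4475)
step 10: x0=(-0.6550, 0.2917, 0.5802) x1=(0.7125, 0.6100, 1.4749)
step 11: x0=(-0.6145, 0.3136, 0.5548) x1=(0.7187, 0.5622, 1.5012)
step 12: x0=(-0.5732, 0.3356, 0.5300) x1=(0.7233, 0.5140, 1.5265)
step 13: x0=(-0.5309, 0.3578, 0.5059) x1=(0.7264, 0.4657, 1.5506)
step 14: x0=(-0.4877, 0.3801, 0.4825) x1=(0.7280, 0.4172, 1.5735)
step 15: x0=(-0.4437, 0.4024, 0.4600) x1=(0.7283, 0.3687, 1.5951)
step 16: x0=(-0.3988, 0.4247, 0.4382) x1=(0.7271, 0.3202, 1.6153)
step 17: x0=(-0.3531, 0.4469, 0.4173) x1=(0.7246, 0.2719, 1.6342)
step 18: x0=(-0.3067, 0.4690, 0.3972) x1=(0.7208, 0.2237, 1.6516)
step 19: x0=(-0.2595, 0.4909, 0.3781) x1=(0.7159, 0.1759, 1.6676)
step 20: x0=(-0.2116, 0.5126, 0.3598) x1=(0.7098, 0.1284, 1.6821)
step 21: x0=(-0.1631, 0.5340, 0.3425) x1=(0.7026, 0.0813, 1.6951)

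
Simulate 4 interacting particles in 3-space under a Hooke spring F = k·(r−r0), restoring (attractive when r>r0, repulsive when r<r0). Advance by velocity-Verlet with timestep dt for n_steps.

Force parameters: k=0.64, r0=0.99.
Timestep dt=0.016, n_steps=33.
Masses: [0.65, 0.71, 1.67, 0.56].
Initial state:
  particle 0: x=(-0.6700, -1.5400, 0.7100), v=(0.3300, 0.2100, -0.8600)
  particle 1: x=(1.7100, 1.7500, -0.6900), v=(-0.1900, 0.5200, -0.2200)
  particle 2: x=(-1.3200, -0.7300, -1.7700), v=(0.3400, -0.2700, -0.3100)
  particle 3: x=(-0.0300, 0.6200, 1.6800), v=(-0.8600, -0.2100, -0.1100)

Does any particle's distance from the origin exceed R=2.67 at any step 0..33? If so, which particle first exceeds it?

step 0: x0=(-0.6700, -1.5400, 0.7100) x1=(1.7100, 1.7500, -0.6900) x2=(-1.3200, -0.7300, -1.7700) x3=(-0.0300, 0.6200, 1.6800)
step 1: x0=(-0.6645, -1.5361, 0.6960) x1=(1.7063, 1.7577, -0.6933) x2=(-1.3144, -0.7342, -1.7747) x3=(-0.0438, 0.6164, 1.6775)
step 2: x0=(-0.6585, -1.5311, 0.6814) x1=(1.7015, 1.7642, -0.6962) x2=(-1.3084, -0.7382, -1.7789) x3=(-0.0576, 0.6124, 1.6737)
step 3: x0=(-0.6521, -1.5250, 0.6664) x1=(1.6954, 1.7696, -0.6986) x2=(-1.3021, -0.7419, -1.7827) x3=(-0.0714, 0.6079, 1.6684)
step 4: x0=(-0.6453, -1.5179, 0.6509) x1=(1.6880, 1.7737, -0.7006) x2=(-1.2954, -0.7454, -1.7860) x3=(-0.0853, 0.6030, 1.6617)
step 5: x0=(-0.6380, -1.5096, 0.6348) x1=(1.6795, 1.7766, -0.7022) x2=(-1.2884, -0.7487, -1.7887) x3=(-0.0992, 0.5977, 1.6537)
step 6: x0=(-0.6303, -1.5003, 0.6183) x1=(1.6698, 1.7783, -0.7034) x2=(-1.2810, -0.7517, -1.7910) x3=(-0.1130, 0.5920, 1.6442)
step 7: x0=(-0.6222, -1.4900, 0.6013) x1=(1.6588, 1.7788, -0.7041) x2=(-1.2732, -0.7545, -1.7929) x3=(-0.1268, 0.5859, 1.6333)
step 8: x0=(-0.6137, -1.4786, 0.5838) x1=(1.6467, 1.7780, -0.7044) x2=(-1.2652, -0.7570, -1.7942) x3=(-0.1406, 0.5793, 1.6211)
step 9: x0=(-0.6048, -1.4661, 0.5659) x1=(1.6333, 1.7761, -0.7044) x2=(-1.2568, -0.7593, -1.7951) x3=(-0.1544, 0.5724, 1.6074)
step 10: x0=(-0.5954, -1.4526, 0.5475) x1=(1.6188, 1.7730, -0.7039) x2=(-1.2480, -0.7614, -1.7955) x3=(-0.1682, 0.5650, 1.5924)
step 11: x0=(-0.5857, -1.4382, 0.5286) x1=(1.6031, 1.7687, -0.7030) x2=(-1.2390, -0.7632, -1.7954) x3=(-0.1818, 0.5573, 1.5760)
step 12: x0=(-0.5756, -1.4227, 0.5093) x1=(1.5863, 1.7632, -0.7018) x2=(-1.2296, -0.7647, -1.7949) x3=(-0.1954, 0.5492, 1.5583)
step 13: x0=(-0.5652, -1.4062, 0.4896) x1=(1.5683, 1.7565, -0.7001) x2=(-1.2199, -0.7661, -1.7939) x3=(-0.2090, 0.5407, 1.5392)
step 14: x0=(-0.5544, -1.3888, 0.4695) x1=(1.5492, 1.7486, -0.6981) x2=(-1.2099, -0.7672, -1.7925) x3=(-0.2224, 0.5319, 1.5187)
step 15: x0=(-0.5432, -1.3704, 0.4489) x1=(1.5290, 1.7396, -0.6958) x2=(-1.1995, -0.7680, -1.7906) x3=(-0.2358, 0.5228, 1.4970)
step 16: x0=(-0.5317, -1.3510, 0.4279) x1=(1.5077, 1.7294, -0.6931) x2=(-1.1889, -0.7686, -1.7883) x3=(-0.2491, 0.5133, 1.4739)
step 17: x0=(-0.5199, -1.3308, 0.4066) x1=(1.4853, 1.7180, -0.6900) x2=(-1.1780, -0.7690, -1.7855) x3=(-0.2623, 0.5034, 1.4496)
step 18: x0=(-0.5078, -1.3096, 0.3849) x1=(1.4618, 1.7056, -0.6866) x2=(-1.1667, -0.7691, -1.7823) x3=(-0.2754, 0.4933, 1.4240)
step 19: x0=(-0.4954, -1.2876, 0.3627) x1=(1.4373, 1.6920, -0.6829) x2=(-1.1552, -0.7690, -1.7787) x3=(-0.2883, 0.4828, 1.3971)
step 20: x0=(-0.4827, -1.2647, 0.3403) x1=(1.4117, 1.6773, -0.6789) x2=(-1.1434, -0.7687, -1.7746) x3=(-0.3011, 0.4721, 1.3691)
step 21: x0=(-0.4697, -1.2410, 0.3174) x1=(1.3851, 1.6615, -0.6746) x2=(-1.1313, -0.7681, -1.7701) x3=(-0.3139, 0.4611, 1.3398)
step 22: x0=(-0.4564, -1.2165, 0.2943) x1=(1.3576, 1.6446, -0.6700) x2=(-1.1189, -0.7673, -1.7652) x3=(-0.3264, 0.4498, 1.3093)
step 23: x0=(-0.4429, -1.1912, 0.2708) x1=(1.3290, 1.6267, -0.6651) x2=(-1.1063, -0.7662, -1.7600) x3=(-0.3389, 0.4382, 1.2776)
step 24: x0=(-0.4292, -1.1651, 0.2469) x1=(1.2995, 1.6077, -0.6599) x2=(-1.0934, -0.7649, -1.7543) x3=(-0.3511, 0.4264, 1.2448)
step 25: x0=(-0.4152, -1.1383, 0.2228) x1=(1.2691, 1.5877, -0.6546) x2=(-1.0803, -0.7634, -1.7482) x3=(-0.3633, 0.4143, 1.2109)
step 26: x0=(-0.4010, -1.1108, 0.1983) x1=(1.2378, 1.5668, -0.6489) x2=(-1.0669, -0.7617, -1.7417) x3=(-0.3753, 0.4020, 1.1760)
step 27: x0=(-0.3866, -1.0825, 0.1736) x1=(1.2056, 1.5448, -0.6431) x2=(-1.0532, -0.7597, -1.7349) x3=(-0.3871, 0.3895, 1.1399)
step 28: x0=(-0.3720, -1.0537, 0.1485) x1=(1.1726, 1.5218, -0.6370) x2=(-1.0394, -0.7576, -1.7277) x3=(-0.3988, 0.3767, 1.1029)
step 29: x0=(-0.3573, -1.0241, 0.1232) x1=(1.1387, 1.4980, -0.6308) x2=(-1.0252, -0.7552, -1.7202) x3=(-0.4103, 0.3638, 1.0648)
step 30: x0=(-0.3423, -0.9940, 0.0977) x1=(1.1040, 1.4732, -0.6243) x2=(-1.0109, -0.7526, -1.7123) x3=(-0.4216, 0.3507, 1.0257)
step 31: x0=(-0.3273, -0.9633, 0.0718) x1=(1.0686, 1.4475, -0.6177) x2=(-0.9964, -0.7497, -1.7040) x3=(-0.4328, 0.3374, 0.9858)
step 32: x0=(-0.3121, -0.9321, 0.0458) x1=(1.0324, 1.4209, -0.6110) x2=(-0.9816, -0.7467, -1.6954) x3=(-0.4438, 0.3240, 0.9449)
step 33: x0=(-0.2967, -0.9003, 0.0195) x1=(0.9955, 1.3935, -0.6041) x2=(-0.9667, -0.7435, -1.6865) x3=(-0.4547, 0.3104, 0.9031)

no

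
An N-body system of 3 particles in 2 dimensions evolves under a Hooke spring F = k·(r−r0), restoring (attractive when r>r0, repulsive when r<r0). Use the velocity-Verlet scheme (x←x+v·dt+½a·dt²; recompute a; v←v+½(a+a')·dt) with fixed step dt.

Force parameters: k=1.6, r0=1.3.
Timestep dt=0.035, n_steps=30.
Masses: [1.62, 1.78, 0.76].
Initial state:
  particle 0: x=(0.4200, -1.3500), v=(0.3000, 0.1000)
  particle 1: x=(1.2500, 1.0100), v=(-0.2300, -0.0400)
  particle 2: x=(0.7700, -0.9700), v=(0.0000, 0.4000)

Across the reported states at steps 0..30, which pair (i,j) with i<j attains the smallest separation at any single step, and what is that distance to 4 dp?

step 0: x0=(0.4200, -1.3500) x1=(1.2500, 1.0100) x2=(0.7700, -0.9700)
step 1: x0=(0.4304, -1.3462) x1=(1.2416, 1.0076) x2=(0.7709, -0.9543)
step 2: x0=(0.4407, -1.3417) x1=(1.2327, 1.0032) x2=(0.7736, -0.9353)
step 3: x0=(0.4508, -1.3366) x1=(1.2231, 0.9968) x2=(0.7779, -0.9131)
step 4: x0=(0.4608, -1.3309) x1=(1.2130, 0.9885) x2=(0.7838, -0.8876)
step 5: x0=(0.4707, -1.3246) x1=(1.2023, 0.9783) x2=(0.7913, -0.8590)
step 6: x0=(0.4805, -1.3178) x1=(1.1911, 0.9663) x2=(0.8001, -0.8273)
step 7: x0=(0.4902, -1.3104) x1=(1.1794, 0.9526) x2=(0.8102, -0.7928)
step 8: x0=(0.4999, -1.3025) x1=(1.1673, 0.9373) x2=(0.8216, -0.7555)
step 9: x0=(0.5095, -1.2941) x1=(1.1548, 0.9204) x2=(0.8340, -0.7156)
step 10: x0=(0.5191, -1.2852) x1=(1.1419, 0.9020) x2=(0.8474, -0.6734)
step 11: x0=(0.5286, -1.2758) x1=(1.1286, 0.8823) x2=(0.8617, -0.6291)
step 12: x0=(0.5381, -1.2659) x1=(1.1150, 0.8613) x2=(0.8768, -0.5828)
step 13: x0=(0.5477, -1.2556) x1=(1.1011, 0.8392) x2=(0.8925, -0.5349)
step 14: x0=(0.5572, -1.2448) x1=(1.0869, 0.8161) x2=(0.9089, -0.4856)
step 15: x0=(0.5668, -1.2335) x1=(1.0725, 0.7921) x2=(0.9257, -0.4351)
step 16: x0=(0.5763, -1.2218) x1=(1.0580, 0.7673) x2=(0.9430, -0.3839)
step 17: x0=(0.5859, -1.2096) x1=(1.0432, 0.7418) x2=(0.9606, -0.3321)
step 18: x0=(0.5956, -1.1970) x1=(1.0283, 0.7159) x2=(0.9786, -0.2800)
step 19: x0=(0.6052, -1.1839) x1=(1.0132, 0.6896) x2=(0.9968, -0.2280)
step 20: x0=(0.6149, -1.1705) x1=(0.9980, 0.6630) x2=(1.0153, -0.1763)
step 21: x0=(0.6246, -1.1565) x1=(0.9827, 0.6363) x2=(1.0340, -0.1253)
step 22: x0=(0.6344, -1.1422) x1=(0.9672, 0.6096) x2=(1.0530, -0.0752)
step 23: x0=(0.6442, -1.1275) x1=(0.9515, 0.5831) x2=(1.0723, -0.0263)
step 24: x0=(0.6541, -1.1124) x1=(0.9356, 0.5569) x2=(1.0920, 0.0211)
step 25: x0=(0.6640, -1.0969) x1=(0.9194, 0.5310) x2=(1.1124, 0.0670)
step 26: x0=(0.6739, -1.0811) x1=(0.9028, 0.5055) x2=(1.1337, 0.1110)
step 27: x0=(0.6839, -1.0649) x1=(0.8857, 0.4805) x2=(1.1560, 0.1533)
step 28: x0=(0.6940, -1.0484) x1=(0.8679, 0.4560) x2=(1.1798, 0.1938)
step 29: x0=(0.7040, -1.0316) x1=(0.8493, 0.4318) x2=(1.2053, 0.2327)
step 30: x0=(0.7141, -1.0145) x1=(0.8299, 0.4080) x2=(1.2327, 0.2703)

pair (1,2), distance 0.4075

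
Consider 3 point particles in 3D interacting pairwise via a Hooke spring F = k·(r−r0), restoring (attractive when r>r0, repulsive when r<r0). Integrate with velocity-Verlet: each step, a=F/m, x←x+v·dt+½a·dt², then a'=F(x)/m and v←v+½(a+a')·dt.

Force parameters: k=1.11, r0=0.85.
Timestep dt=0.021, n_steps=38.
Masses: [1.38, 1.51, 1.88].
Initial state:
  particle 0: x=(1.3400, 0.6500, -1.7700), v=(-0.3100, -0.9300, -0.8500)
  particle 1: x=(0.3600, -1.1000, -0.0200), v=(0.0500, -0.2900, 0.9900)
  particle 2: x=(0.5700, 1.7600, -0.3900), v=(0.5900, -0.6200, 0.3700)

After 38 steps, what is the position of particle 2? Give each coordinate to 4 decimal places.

step 0: x0=(1.3400, 0.6500, -1.7700) x1=(0.3600, -1.1000, -0.0200) x2=(0.5700, 1.7600, -0.3900)
step 1: x0=(1.3333, 0.6304, -1.7875) x1=(0.3612, -1.1056, 0.0006) x2=(0.5824, 1.7466, -0.3823)
step 2: x0=(1.3262, 0.6105, -1.8043) x1=(0.3626, -1.1101, 0.0206) x2=(0.5949, 1.7326, -0.3747)
step 3: x0=(1.3187, 0.5905, -1.8203) x1=(0.3643, -1.1136, 0.0402) x2=(0.6075, 1.7178, -0.3673)
step 4: x0=(1.3109, 0.5703, -1.8357) x1=(0.3663, -1.1161, 0.0593) x2=(0.6201, 1.7024, -0.3600)
step 5: x0=(1.3027, 0.5499, -1.8502) x1=(0.3686, -1.1175, 0.0778) x2=(0.6328, 1.6863, -0.3529)
step 6: x0=(1.2941, 0.5294, -1.8640) x1=(0.3711, -1.1180, 0.0959) x2=(0.6455, 1.6695, -0.3459)
step 7: x0=(1.2852, 0.5086, -1.8770) x1=(0.3739, -1.1174, 0.1133) x2=(0.6583, 1.6521, -0.3390)
step 8: x0=(1.2759, 0.4877, -1.8892) x1=(0.3769, -1.1159, 0.1303) x2=(0.6711, 1.6339, -0.3323)
step 9: x0=(1.2662, 0.4667, -1.9005) x1=(0.3803, -1.1134, 0.1467) x2=(0.6840, 1.6151, -0.3258)
step 10: x0=(1.2563, 0.4455, -1.9111) x1=(0.3838, -1.1099, 0.1625) x2=(0.6969, 1.5956, -0.3194)
step 11: x0=(1.2460, 0.4242, -1.9208) x1=(0.3877, -1.1055, 0.1777) x2=(0.7098, 1.5755, -0.3131)
step 12: x0=(1.2353, 0.4027, -1.9297) x1=(0.3918, -1.1001, 0.1924) x2=(0.7227, 1.5546, -0.3070)
step 13: x0=(1.2244, 0.3811, -1.9377) x1=(0.3962, -1.0938, 0.2065) x2=(0.7357, 1.5332, -0.3011)
step 14: x0=(1.2132, 0.3593, -1.9448) x1=(0.4008, -1.0866, 0.2200) x2=(0.7487, 1.5111, -0.2953)
step 15: x0=(1.2016, 0.3375, -1.9511) x1=(0.4057, -1.0784, 0.2329) x2=(0.7617, 1.4883, -0.2897)
step 16: x0=(1.1898, 0.3156, -1.9565) x1=(0.4109, -1.0694, 0.2452) x2=(0.7746, 1.4650, -0.2843)
step 17: x0=(1.1777, 0.2935, -1.9610) x1=(0.4163, -1.0596, 0.2569) x2=(0.7876, 1.4410, -0.2790)
step 18: x0=(1.1654, 0.2714, -1.9646) x1=(0.4219, -1.0489, 0.2680) x2=(0.8006, 1.4164, -0.2739)
step 19: x0=(1.1528, 0.2492, -1.9673) x1=(0.4278, -1.0373, 0.2784) x2=(0.8136, 1.3912, -0.2689)
step 20: x0=(1.1399, 0.2269, -1.9691) x1=(0.4340, -1.0250, 0.2883) x2=(0.8266, 1.3654, -0.2641)
step 21: x0=(1.1268, 0.2046, -1.9701) x1=(0.4404, -1.0119, 0.2975) x2=(0.8395, 1.3390, -0.2595)
step 22: x0=(1.1135, 0.1822, -1.9701) x1=(0.4470, -0.9980, 0.3062) x2=(0.8524, 1.3120, -0.2551)
step 23: x0=(1.0999, 0.1597, -1.9692) x1=(0.4538, -0.9833, 0.3142) x2=(0.8653, 1.2845, -0.2508)
step 24: x0=(1.0862, 0.1372, -1.9674) x1=(0.4609, -0.9680, 0.3215) x2=(0.8782, 1.2564, -0.2467)
step 25: x0=(1.0722, 0.1147, -1.9647) x1=(0.4682, -0.9519, 0.3283) x2=(0.8910, 1.2278, -0.2427)
step 26: x0=(1.0581, 0.0922, -1.9610) x1=(0.4758, -0.9352, 0.3344) x2=(0.9038, 1.1987, -0.2389)
step 27: x0=(1.0438, 0.0696, -1.9565) x1=(0.4835, -0.9178, 0.3400) x2=(0.9165, 1.1690, -0.2353)
step 28: x0=(1.0294, 0.0470, -1.9511) x1=(0.4914, -0.8998, 0.3449) x2=(0.9292, 1.1388, -0.2319)
step 29: x0=(1.0148, 0.0245, -1.9448) x1=(0.4996, -0.8811, 0.3492) x2=(0.9418, 1.1082, -0.2286)
step 30: x0=(1.0000, 0.0019, -1.9375) x1=(0.5079, -0.8619, 0.3529) x2=(0.9544, 1.0771, -0.2256)
step 31: x0=(0.9852, -0.0206, -1.9294) x1=(0.5165, -0.8422, 0.3560) x2=(0.9669, 1.0455, -0.2226)
step 32: x0=(0.9702, -0.0431, -1.9205) x1=(0.5252, -0.8219, 0.3585) x2=(0.9793, 1.0135, -0.2199)
step 33: x0=(0.9551, -0.0656, -1.9106) x1=(0.5341, -0.8011, 0.3604) x2=(0.9917, 0.9810, -0.2173)
step 34: x0=(0.9399, -0.0880, -1.8999) x1=(0.5431, -0.7798, 0.3618) x2=(1.0040, 0.9481, -0.2149)
step 35: x0=(0.9247, -0.1104, -1.8883) x1=(0.5524, -0.7581, 0.3625) x2=(1.0163, 0.9149, -0.2126)
step 36: x0=(0.9094, -0.1327, -1.8759) x1=(0.5618, -0.7359, 0.3627) x2=(1.0284, 0.8812, -0.2105)
step 37: x0=(0.8940, -0.1550, -1.8626) x1=(0.5713, -0.7134, 0.3624) x2=(1.0405, 0.8472, -0.2086)
step 38: x0=(0.8786, -0.1771, -1.8485) x1=(0.5810, -0.6905, 0.3614) x2=(1.0525, 0.8128, -0.2069)

(1.0525, 0.8128, -0.2069)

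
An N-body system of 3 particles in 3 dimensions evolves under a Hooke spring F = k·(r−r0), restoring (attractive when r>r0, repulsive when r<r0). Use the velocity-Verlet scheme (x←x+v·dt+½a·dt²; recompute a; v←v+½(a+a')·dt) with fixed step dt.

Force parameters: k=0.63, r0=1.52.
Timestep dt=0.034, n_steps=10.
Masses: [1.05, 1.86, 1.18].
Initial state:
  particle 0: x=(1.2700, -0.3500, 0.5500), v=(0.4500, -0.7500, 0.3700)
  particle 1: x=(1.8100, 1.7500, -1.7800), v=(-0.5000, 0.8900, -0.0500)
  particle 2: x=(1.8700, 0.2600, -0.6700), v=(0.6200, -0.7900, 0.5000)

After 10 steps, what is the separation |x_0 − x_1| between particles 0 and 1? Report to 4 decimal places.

3.5311

step 0: x0=(1.2700, -0.3500, 0.5500) x1=(1.8100, 1.7500, -1.7800) x2=(1.8700, 0.2600, -0.6700)
step 1: x0=(1.2854, -0.3751, 0.5622) x1=(1.7929, 1.7800, -1.7814) x2=(1.8911, 0.2332, -0.6531)
step 2: x0=(1.3010, -0.3995, 0.5735) x1=(1.7758, 1.8094, -1.7823) x2=(1.9122, 0.2067, -0.6363)
step 3: x0=(1.3167, -0.4230, 0.5840) x1=(1.7586, 1.8382, -1.7825) x2=(1.9332, 0.1803, -0.6197)
step 4: x0=(1.3326, -0.4457, 0.5936) x1=(1.7412, 1.8664, -1.7822) x2=(1.9543, 0.1543, -0.6033)
step 5: x0=(1.3486, -0.4675, 0.6023) x1=(1.7239, 1.8939, -1.7812) x2=(1.9753, 0.1285, -0.5872)
step 6: x0=(1.3648, -0.4885, 0.6102) x1=(1.7064, 1.9207, -1.7795) x2=(1.9963, 0.1031, -0.5712)
step 7: x0=(1.3811, -0.5085, 0.6171) x1=(1.6890, 1.9467, -1.7772) x2=(2.0172, 0.0780, -0.5556)
step 8: x0=(1.3974, -0.5276, 0.6232) x1=(1.6715, 1.9720, -1.7742) x2=(2.0381, 0.0533, -0.5402)
step 9: x0=(1.4139, -0.5458, 0.6284) x1=(1.6540, 1.9965, -1.7705) x2=(2.0590, 0.0291, -0.5251)
step 10: x0=(1.4304, -0.5630, 0.6327) x1=(1.6365, 2.0201, -1.7661) x2=(2.0798, 0.0053, -0.5103)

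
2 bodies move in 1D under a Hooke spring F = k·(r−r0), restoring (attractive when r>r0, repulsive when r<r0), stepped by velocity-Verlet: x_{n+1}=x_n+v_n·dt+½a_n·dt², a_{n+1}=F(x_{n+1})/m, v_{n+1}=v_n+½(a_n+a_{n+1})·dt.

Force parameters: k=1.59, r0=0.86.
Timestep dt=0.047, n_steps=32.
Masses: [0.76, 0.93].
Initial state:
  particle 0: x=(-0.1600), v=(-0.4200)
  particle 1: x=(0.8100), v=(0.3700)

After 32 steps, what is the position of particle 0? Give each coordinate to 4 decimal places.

step 0: x0=(-0.1600) x1=(0.8100)
step 1: x0=(-0.1795) x1=(0.8272)
step 2: x0=(-0.1983) x1=(0.8438)
step 3: x0=(-0.2163) x1=(0.8598)
step 4: x0=(-0.2332) x1=(0.8749)
step 5: x0=(-0.2490) x1=(0.8891)
step 6: x0=(-0.2636) x1=(0.9022)
step 7: x0=(-0.2767) x1=(0.9142)
step 8: x0=(-0.2883) x1=(0.9249)
step 9: x0=(-0.2983) x1=(0.9343)
step 10: x0=(-0.3065) x1=(0.9423)
step 11: x0=(-0.3129) x1=(0.9488)
step 12: x0=(-0.3175) x1=(0.9538)
step 13: x0=(-0.3202) x1=(0.9573)
step 14: x0=(-0.3210) x1=(0.9592)
step 15: x0=(-0.3198) x1=(0.9595)
step 16: x0=(-0.3167) x1=(0.9582)
step 17: x0=(-0.3116) x1=(0.9553)
step 18: x0=(-0.3047) x1=(0.9509)
step 19: x0=(-0.2960) x1=(0.9450)
step 20: x0=(-0.2854) x1=(0.9377)
step 21: x0=(-0.2733) x1=(0.9290)
step 22: x0=(-0.2595) x1=(0.9190)
step 23: x0=(-0.2442) x1=(0.9078)
step 24: x0=(-0.2276) x1=(0.8955)
step 25: x0=(-0.2098) x1=(0.8822)
step 26: x0=(-0.1910) x1=(0.8680)
step 27: x0=(-0.1712) x1=(0.8531)
step 28: x0=(-0.1506) x1=(0.8376)
step 29: x0=(-0.1295) x1=(0.8215)
step 30: x0=(-0.1079) x1=(0.8052)
step 31: x0=(-0.0861) x1=(0.7886)
step 32: x0=(-0.0642) x1=(0.7720)

(-0.0642)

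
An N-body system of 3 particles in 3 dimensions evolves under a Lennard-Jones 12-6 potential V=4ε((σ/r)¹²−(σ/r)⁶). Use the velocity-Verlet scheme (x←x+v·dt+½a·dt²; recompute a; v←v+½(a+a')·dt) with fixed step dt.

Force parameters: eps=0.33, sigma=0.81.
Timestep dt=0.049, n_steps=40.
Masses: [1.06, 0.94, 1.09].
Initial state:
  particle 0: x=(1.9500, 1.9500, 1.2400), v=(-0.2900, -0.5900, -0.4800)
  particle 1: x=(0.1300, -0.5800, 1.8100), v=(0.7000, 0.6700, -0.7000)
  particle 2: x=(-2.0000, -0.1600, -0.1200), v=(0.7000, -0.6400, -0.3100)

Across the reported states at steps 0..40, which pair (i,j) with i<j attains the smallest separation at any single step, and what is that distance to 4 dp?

step 0: x0=(1.9500, 1.9500, 1.2400) x1=(0.1300, -0.5800, 1.8100) x2=(-2.0000, -0.1600, -0.1200)
step 1: x0=(1.9358, 1.9211, 1.2165) x1=(0.1643, -0.5472, 1.7757) x2=(-1.9657, -0.1914, -0.1352)
step 2: x0=(1.9216, 1.8922, 1.1930) x1=(0.1986, -0.5143, 1.7414) x2=(-1.9314, -0.2227, -0.1504)
step 3: x0=(1.9074, 1.8633, 1.1694) x1=(0.2329, -0.4815, 1.7071) x2=(-1.8971, -0.2541, -0.1656)
step 4: x0=(1.8932, 1.8343, 1.1459) x1=(0.2672, -0.4487, 1.6728) x2=(-1.8628, -0.2854, -0.1807)
step 5: x0=(1.8789, 1.8054, 1.1224) x1=(0.3015, -0.4158, 1.6385) x2=(-1.8285, -0.3168, -0.1959)
step 6: x0=(1.8647, 1.7765, 1.0989) x1=(0.3358, -0.3830, 1.6041) x2=(-1.7942, -0.3482, -0.2111)
step 7: x0=(1.8505, 1.7476, 1.0754) x1=(0.3701, -0.3501, 1.5698) x2=(-1.7598, -0.3795, -0.2263)
step 8: x0=(1.8363, 1.7186, 1.0519) x1=(0.4044, -0.3173, 1.5355) x2=(-1.7255, -0.4109, -0.2415)
step 9: x0=(1.8220, 1.6897, 1.0283) x1=(0.4387, -0.2844, 1.5012) x2=(-1.6912, -0.4422, -0.2566)
step 10: x0=(1.8078, 1.6608, 1.0048) x1=(0.4730, -0.2515, 1.4668) x2=(-1.6569, -0.4736, -0.2718)
step 11: x0=(1.7936, 1.6318, 0.9813) x1=(0.5073, -0.2187, 1.4325) x2=(-1.6225, -0.5050, -0.2870)
step 12: x0=(1.7793, 1.6028, 0.9578) x1=(0.5416, -0.1858, 1.3982) x2=(-1.5882, -0.5363, -0.3021)
step 13: x0=(1.7650, 1.5739, 0.9343) x1=(0.5759, -0.1529, 1.3638) x2=(-1.5539, -0.5677, -0.3173)
step 14: x0=(1.7508, 1.5449, 0.9108) x1=(0.6102, -0.1199, 1.3294) x2=(-1.5195, -0.5990, -0.3324)
step 15: x0=(1.7365, 1.5158, 0.8873) x1=(0.6446, -0.0870, 1.2951) x2=(-1.4852, -0.6304, -0.3476)
step 16: x0=(1.7222, 1.4868, 0.8638) x1=(0.6789, -0.0540, 1.2607) x2=(-1.4508, -0.6618, -0.3627)
step 17: x0=(1.7078, 1.4577, 0.8404) x1=(0.7133, -0.0209, 1.2263) x2=(-1.4165, -0.6931, -0.3779)
step 18: x0=(1.6934, 1.4285, 0.8169) x1=(0.7478, 0.0122, 1.1919) x2=(-1.3821, -0.7245, -0.3930)
step 19: x0=(1.6790, 1.3992, 0.7935) x1=(0.7823, 0.0454, 1.1574) x2=(-1.3478, -0.7558, -0.4082)
step 20: x0=(1.6645, 1.3699, 0.7701) x1=(0.8168, 0.0787, 1.1229) x2=(-1.3134, -0.7872, -0.4233)
step 21: x0=(1.6498, 1.3404, 0.7467) x1=(0.8515, 0.1122, 1.0884) x2=(-1.2791, -0.8185, -0.4385)
step 22: x0=(1.6351, 1.3106, 0.7234) x1=(0.8864, 0.1460, 1.0538) x2=(-1.2447, -0.8499, -0.4536)
step 23: x0=(1.6201, 1.2805, 0.7002) x1=(0.9215, 0.1801, 1.0191) x2=(-1.2103, -0.8812, -0.4687)
step 24: x0=(1.6048, 1.2500, 0.6771) x1=(0.9569, 0.2148, 0.9842) x2=(-1.1760, -0.9126, -0.4839)
step 25: x0=(1.5891, 1.2187, 0.6543) x1=(0.9928, 0.2503, 0.9491) x2=(-1.1416, -0.9439, -0.4990)
step 26: x0=(1.5727, 1.1864, 0.6317) x1=(1.0295, 0.2869, 0.9136) x2=(-1.1072, -0.9752, -0.5141)
step 27: x0=(1.5554, 1.1525, 0.6097) x1=(1.0672, 0.3253, 0.8776) x2=(-1.0728, -1.0066, -0.5293)
step 28: x0=(1.5370, 1.1168, 0.5882) x1=(1.1061, 0.3658, 0.8409) x2=(-1.0384, -1.0379, -0.5444)
step 29: x0=(1.5188, 1.0816, 0.5666) x1=(1.1447, 0.4057, 0.8043) x2=(-1.0040, -1.0693, -0.5595)
step 30: x0=(1.5114, 1.0656, 0.5382) x1=(1.1713, 0.4239, 0.7755) x2=(-0.9697, -1.1006, -0.5746)
step 31: x0=(1.5312, 1.1012, 0.4908) x1=(1.1671, 0.3840, 0.7681) x2=(-0.9353, -1.1319, -0.5898)
step 32: x0=(1.5544, 1.1433, 0.4408) x1=(1.1592, 0.3368, 0.7635) x2=(-0.9009, -1.1633, -0.6049)
step 33: x0=(1.5768, 1.1838, 0.3914) x1=(1.1521, 0.2912, 0.7583) x2=(-0.8665, -1.1946, -0.6200)
step 34: x0=(1.5984, 1.2227, 0.3428) x1=(1.1459, 0.2476, 0.7522) x2=(-0.8321, -1.2259, -0.6351)
step 35: x0=(1.6194, 1.2603, 0.2947) x1=(1.1404, 0.2054, 0.7456) x2=(-0.7977, -1.2572, -0.6502)
step 36: x0=(1.6400, 1.2971, 0.2469) x1=(1.1352, 0.1641, 0.7386) x2=(-0.7633, -1.2886, -0.6654)
step 37: x0=(1.6605, 1.3334, 0.1993) x1=(1.1303, 0.1234, 0.7313) x2=(-0.7289, -1.3199, -0.6805)
step 38: x0=(1.6807, 1.3693, 0.1519) x1=(1.1256, 0.0830, 0.7238) x2=(-0.6944, -1.3512, -0.6956)
step 39: x0=(1.7009, 1.4050, 0.1046) x1=(1.1210, 0.0429, 0.7163) x2=(-0.6600, -1.3825, -0.7107)
step 40: x0=(1.7210, 1.4406, 0.0573) x1=(1.1165, 0.0029, 0.7086) x2=(-0.6256, -1.4138, -0.7258)

pair (0,1), distance 0.7640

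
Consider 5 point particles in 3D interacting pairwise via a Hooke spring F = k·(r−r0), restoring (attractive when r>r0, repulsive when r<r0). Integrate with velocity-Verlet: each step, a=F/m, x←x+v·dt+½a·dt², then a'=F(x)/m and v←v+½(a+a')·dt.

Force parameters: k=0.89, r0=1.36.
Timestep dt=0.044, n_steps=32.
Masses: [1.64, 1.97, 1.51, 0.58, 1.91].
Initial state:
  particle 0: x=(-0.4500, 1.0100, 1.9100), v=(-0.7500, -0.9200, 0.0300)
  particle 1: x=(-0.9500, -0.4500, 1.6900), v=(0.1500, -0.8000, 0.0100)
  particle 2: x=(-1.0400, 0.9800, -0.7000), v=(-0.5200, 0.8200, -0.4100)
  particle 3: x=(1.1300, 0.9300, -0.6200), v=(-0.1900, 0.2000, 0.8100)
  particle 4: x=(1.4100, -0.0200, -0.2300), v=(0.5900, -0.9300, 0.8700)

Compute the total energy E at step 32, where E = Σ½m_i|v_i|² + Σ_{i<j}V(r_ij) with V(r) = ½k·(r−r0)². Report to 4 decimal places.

13.1002

step 0: x0=(-0.4500, 1.0100, 1.9100) x1=(-0.9500, -0.4500, 1.6900) x2=(-1.0400, 0.9800, -0.7000) x3=(1.1300, 0.9300, -0.6200) x4=(1.4100, -0.0200, -0.2300)
step 1: x0=(-0.4822, 0.9691, 1.9093) x1=(-0.9423, -0.4843, 1.6888) x2=(-1.0615, 1.0154, -0.7165) x3=(1.1172, 0.9381, -0.5805) x4=(1.4344, -0.0607, -0.1908)
step 2: x0=(-0.5127, 0.9274, 1.9046) x1=(-0.9323, -0.5169, 1.6845) x2=(-1.0803, 1.0492, -0.7296) x3=(1.0955, 0.9444, -0.5333) x4=(1.4556, -0.1007, -0.1497)
step 3: x0=(-0.5416, 0.8851, 1.8959) x1=(-0.9202, -0.5476, 1.6771) x2=(-1.0962, 1.0812, -0.7395) x3=(1.0651, 0.9487, -0.4788) x4=(1.4734, -0.1401, -0.1069)
step 4: x0=(-0.5687, 0.8421, 1.8833) x1=(-0.9059, -0.5765, 1.6665) x2=(-1.1092, 1.1114, -0.7458) x3=(1.0261, 0.9508, -0.4172) x4=(1.4879, -0.1787, -0.0625)
step 5: x0=(-0.5941, 0.7987, 1.8670) x1=(-0.8897, -0.6036, 1.6530) x2=(-1.1192, 1.1395, -0.7486) x3=(0.9790, 0.9506, -0.3489) x4=(1.4990, -0.2164, -0.0167)
step 6: x0=(-0.6177, 0.7548, 1.8471) x1=(-0.8714, -0.6287, 1.6365) x2=(-1.1262, 1.1654, -0.7478) x3=(0.9240, 0.9478, -0.2745) x4=(1.5065, -0.2532, 0.0306)
step 7: x0=(-0.6396, 0.7106, 1.8237) x1=(-0.8513, -0.6521, 1.6173) x2=(-1.1303, 1.1889, -0.7434) x3=(0.8617, 0.9424, -0.1943) x4=(1.5106, -0.2889, 0.0791)
step 8: x0=(-0.6599, 0.6662, 1.7971) x1=(-0.8294, -0.6736, 1.5954) x2=(-1.1315, 1.2100, -0.7354) x3=(0.7926, 0.9341, -0.1091) x4=(1.5111, -0.3236, 0.1288)
step 9: x0=(-0.6785, 0.6216, 1.7673) x1=(-0.8059, -0.6933, 1.5709) x2=(-1.1298, 1.2285, -0.7236) x3=(0.7173, 0.9231, -0.0192) x4=(1.5081, -0.3570, 0.1795)
step 10: x0=(-0.6955, 0.5769, 1.7347) x1=(-0.7809, -0.7112, 1.5440) x2=(-1.1252, 1.2443, -0.7083) x3=(0.6366, 0.9091, 0.0745) x4=(1.5016, -0.3892, 0.2310)
step 11: x0=(-0.7110, 0.5322, 1.6994) x1=(-0.7545, -0.7275, 1.5148) x2=(-1.1178, 1.2574, -0.6893) x3=(0.5511, 0.8923, 0.1716) x4=(1.4915, -0.4200, 0.2834)
step 12: x0=(-0.7251, 0.4875, 1.6616) x1=(-0.7268, -0.7421, 1.4836) x2=(-1.1076, 1.2675, -0.6668) x3=(0.4617, 0.8727, 0.2712) x4=(1.4780, -0.4495, 0.3364)
step 13: x0=(-0.7379, 0.4430, 1.6217) x1=(-0.6979, -0.7551, 1.4504) x2=(-1.0949, 1.2748, -0.6407) x3=(0.3692, 0.8503, 0.3727) x4=(1.4611, -0.4775, 0.3899)
step 14: x0=(-0.7494, 0.3986, 1.5799) x1=(-0.6681, -0.7667, 1.4154) x2=(-1.0796, 1.2791, -0.6113) x3=(0.2743, 0.8253, 0.4754) x4=(1.4407, -0.5041, 0.4439)
step 15: x0=(-0.7599, 0.3544, 1.5363) x1=(-0.6374, -0.7769, 1.3789) x2=(-1.0618, 1.2804, -0.5786) x3=(0.1779, 0.7980, 0.5788) x4=(1.4171, -0.5292, 0.4982)
step 16: x0=(-0.7694, 0.3104, 1.4913) x1=(-0.6059, -0.7858, 1.3409) x2=(-1.0416, 1.2788, -0.5426) x3=(0.0807, 0.7685, 0.6821) x4=(1.3902, -0.5527, 0.5526)
step 17: x0=(-0.7781, 0.2667, 1.4451) x1=(-0.5738, -0.7936, 1.3016) x2=(-1.0192, 1.2741, -0.5036) x3=(-0.0165, 0.7372, 0.7848) x4=(1.3601, -0.5747, 0.6072)
step 18: x0=(-0.7861, 0.2231, 1.3979) x1=(-0.5412, -0.8004, 1.2612) x2=(-0.9946, 1.2664, -0.4617) x3=(-0.1129, 0.7046, 0.8865) x4=(1.3270, -0.5951, 0.6618)
step 19: x0=(-0.7936, 0.1796, 1.3499) x1=(-0.5082, -0.8062, 1.2197) x2=(-0.9680, 1.2558, -0.4169) x3=(-0.2080, 0.6709, 0.9867) x4=(1.2910, -0.6139, 0.7164)
step 20: x0=(-0.8007, 0.1362, 1.3013) x1=(-0.4748, -0.8113, 1.1774) x2=(-0.9394, 1.2422, -0.3695) x3=(-0.3012, 0.6369, 1.0852) x4=(1.2521, -0.6311, 0.7708)
step 21: x0=(-0.8076, 0.0927, 1.2521) x1=(-0.4411, -0.8156, 1.1343) x2=(-0.9089, 1.2258, -0.3195) x3=(-0.3920, 0.6029, 1.1820) x4=(1.2106, -0.6468, 0.8250)
step 22: x0=(-0.8143, 0.0491, 1.2024) x1=(-0.4072, -0.8193, 1.0905) x2=(-0.8767, 1.2066, -0.2672) x3=(-0.4802, 0.5694, 1.2774) x4=(1.1666, -0.6610, 0.8789)
step 23: x0=(-0.8209, 0.0053, 1.1521) x1=(-0.3732, -0.8225, 1.0462) x2=(-0.8428, 1.1846, -0.2126) x3=(-0.5657, 0.5367, 1.3716) x4=(1.1201, -0.6736, 0.9325)
step 24: x0=(-0.8273, -0.0387, 1.1012) x1=(-0.3390, -0.8252, 1.0013) x2=(-0.8075, 1.1601, -0.1559) x3=(-0.6488, 0.5048, 1.4651) x4=(1.0715, -0.6847, 0.9858)
step 25: x0=(-0.8335, -0.0829, 1.0496) x1=(-0.3048, -0.8274, 0.9559) x2=(-0.7707, 1.1330, -0.0973) x3=(-0.7294, 0.4735, 1.5580) x4=(1.0208, -0.6944, 1.0387)
step 26: x0=(-0.8394, -0.1271, 0.9973) x1=(-0.2706, -0.8291, 0.9102) x2=(-0.7327, 1.1035, -0.0368) x3=(-0.8079, 0.4423, 1.6501) x4=(0.9681, -0.7027, 1.0913)
step 27: x0=(-0.8451, -0.1712, 0.9446) x1=(-0.2365, -0.8303, 0.8643) x2=(-0.6936, 1.0717, 0.0254) x3=(-0.8840, 0.4108, 1.7412) x4=(0.9138, -0.7096, 1.1436)
step 28: x0=(-0.8506, -0.2152, 0.8916) x1=(-0.2024, -0.8310, 0.8181) x2=(-0.6535, 1.0377, 0.0893) x3=(-0.9576, 0.3786, 1.8307) x4=(0.8578, -0.7152, 1.1956)
step 29: x0=(-0.8559, -0.2591, 0.8384) x1=(-0.1686, -0.8313, 0.7718) x2=(-0.6125, 1.0018, 0.1546) x3=(-1.0284, 0.3452, 1.9180) x4=(0.8004, -0.7195, 1.2473)
step 30: x0=(-0.8612, -0.3026, 0.7852) x1=(-0.1349, -0.8311, 0.7254) x2=(-0.5707, 0.9640, 0.2214) x3=(-1.0962, 0.3104, 2.0023) x4=(0.7416, -0.7227, 1.2988)
step 31: x0=(-0.8665, -0.3460, 0.7321) x1=(-0.1016, -0.8303, 0.6792) x2=(-0.5284, 0.9244, 0.2895) x3=(-1.1604, 0.2739, 2.0830) x4=(0.6816, -0.7247, 1.3502)
step 32: x0=(-0.8719, -0.3890, 0.6793) x1=(-0.0685, -0.8291, 0.6330) x2=(-0.4856, 0.8834, 0.3589) x3=(-1.2208, 0.2356, 2.1592) x4=(0.6204, -0.7256, 1.4016)
step 0 velocities: v0=(-0.7500, -0.9200, 0.0300) v1=(0.1500, -0.8000, 0.0100) v2=(-0.5200, 0.8200, -0.4100) v3=(-0.1900, 0.2000, 0.8100) v4=(0.5900, -0.9300, 0.8700)
step 0: KE=4.7410, PE=8.3644, E=13.1054
step 32 velocities: v0=(-0.1246, -0.9757, -1.1947) v1=(0.7480, 0.0336, -1.0468) v2=(0.9759, -0.9500, 1.5913) v3=(-1.3227, -0.8932, 1.6744) v4=(-1.4024, -0.0106, 1.1669)
step 32: KE=11.6382, PE=1.4620, E=13.1002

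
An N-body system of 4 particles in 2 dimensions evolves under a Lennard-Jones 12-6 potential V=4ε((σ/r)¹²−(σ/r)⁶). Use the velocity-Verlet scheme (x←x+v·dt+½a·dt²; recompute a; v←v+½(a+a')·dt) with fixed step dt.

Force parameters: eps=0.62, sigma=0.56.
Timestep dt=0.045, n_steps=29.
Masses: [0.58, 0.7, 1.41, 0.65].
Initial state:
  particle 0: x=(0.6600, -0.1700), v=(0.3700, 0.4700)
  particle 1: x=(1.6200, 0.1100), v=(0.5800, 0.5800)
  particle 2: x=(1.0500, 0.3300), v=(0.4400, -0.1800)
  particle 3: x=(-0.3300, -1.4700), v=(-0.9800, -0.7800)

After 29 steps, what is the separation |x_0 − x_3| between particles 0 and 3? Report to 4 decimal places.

step 0: x0=(0.6600, -0.1700) x1=(1.6200, 0.1100) x2=(1.0500, 0.3300) x3=(-0.3300, -1.4700)
step 1: x0=(0.6780, -0.1479) x1=(1.6491, 0.1345) x2=(1.0678, 0.3223) x3=(-0.3741, -1.5051)
step 2: x0=(0.6912, -0.1327) x1=(1.6845, 0.1563) x2=(1.0843, 0.3188) x3=(-0.4181, -1.5401)
step 3: x0=(0.6925, -0.1322) x1=(1.7214, 0.1772) x2=(1.1050, 0.3217) x3=(-0.4622, -1.5752)
step 4: x0=(0.6895, -0.1371) x1=(1.7562, 0.1982) x2=(1.1286, 0.3268) x3=(-0.5062, -1.6102)
step 5: x0=(0.6895, -0.1394) x1=(1.7873, 0.2196) x2=(1.1527, 0.3306) x3=(-0.5502, -1.6452)
step 6: x0=(0.6953, -0.1362) x1=(1.8140, 0.2416) x2=(1.1766, 0.3319) x3=(-0.5942, -1.6801)
step 7: x0=(0.7076, -0.1270) x1=(1.8365, 0.2640) x2=(1.2000, 0.3305) x3=(-0.6382, -1.7151)
step 8: x0=(0.7266, -0.1118) x1=(1.8556, 0.2866) x2=(1.2222, 0.3265) x3=(-0.6822, -1.7501)
step 9: x0=(0.7517, -0.0913) x1=(1.8726, 0.3092) x2=(1.2430, 0.3204) x3=(-0.7262, -1.7850)
step 10: x0=(0.7804, -0.0682) x1=(1.8888, 0.3316) x2=(1.2627, 0.3132) x3=(-0.7702, -1.8200)
step 11: x0=(0.8041, -0.0491) x1=(1.9054, 0.3540) x2=(1.2843, 0.3077) x3=(-0.8142, -1.8549)
step 12: x0=(0.8122, -0.0419) x1=(1.9237, 0.3763) x2=(1.3114, 0.3072) x3=(-0.8581, -1.8899)
step 13: x0=(0.8119, -0.0406) x1=(1.9466, 0.3991) x2=(1.3397, 0.3088) x3=(-0.9021, -1.9248)
step 14: x0=(0.8134, -0.0383) x1=(1.9754, 0.4227) x2=(1.3643, 0.3097) x3=(-0.9461, -1.9598)
step 15: x0=(0.8204, -0.0325) x1=(2.0066, 0.4466) x2=(1.3855, 0.3089) x3=(-0.9901, -1.9947)
step 16: x0=(0.8341, -0.0227) x1=(2.0355, 0.4700) x2=(1.4051, 0.3067) x3=(-1.0340, -2.0297)
step 17: x0=(0.8544, -0.0092) x1=(2.0592, 0.4921) x2=(1.4245, 0.3037) x3=(-1.0780, -2.0646)
step 18: x0=(0.8803, 0.0073) x1=(2.0766, 0.5122) x2=(1.4448, 0.3004) x3=(-1.1220, -2.0996)
step 19: x0=(0.9086, 0.0251) x1=(2.0874, 0.5301) x2=(1.4673, 0.2977) x3=(-1.1659, -2.1345)
step 20: x0=(0.9345, 0.0416) x1=(2.0921, 0.5457) x2=(1.4939, 0.2966) x3=(-1.2099, -2.1694)
step 21: x0=(0.9543, 0.0555) x1=(2.0922, 0.5595) x2=(1.5252, 0.2976) x3=(-1.2539, -2.2044)
step 22: x0=(0.9710, 0.0679) x1=(2.0934, 0.5737) x2=(1.5573, 0.2989) x3=(-1.2978, -2.2393)
step 23: x0=(0.9885, 0.0808) x1=(2.1062, 0.5938) x2=(1.5833, 0.2971) x3=(-1.3418, -2.2742)
step 24: x0=(1.0078, 0.0943) x1=(2.1312, 0.6210) x2=(1.6025, 0.2915) x3=(-1.3857, -2.3092)
step 25: x0=(1.0267, 0.1077) x1=(2.1576, 0.6490) x2=(1.6211, 0.2855) x3=(-1.4297, -2.3441)
step 26: x0=(1.0423, 0.1202) x1=(2.1799, 0.6744) x2=(1.6432, 0.2813) x3=(-1.4737, -2.3790)
step 27: x0=(1.0555, 0.1321) x1=(2.1967, 0.6957) x2=(1.6690, 0.2793) x3=(-1.5176, -2.4140)
step 28: x0=(1.0697, 0.1443) x1=(2.2077, 0.7125) x2=(1.6972, 0.2794) x3=(-1.5616, -2.4489)
step 29: x0=(1.0884, 0.1576) x1=(2.2132, 0.7247) x2=(1.7264, 0.2814) x3=(-1.6056, -2.4839)

3.7728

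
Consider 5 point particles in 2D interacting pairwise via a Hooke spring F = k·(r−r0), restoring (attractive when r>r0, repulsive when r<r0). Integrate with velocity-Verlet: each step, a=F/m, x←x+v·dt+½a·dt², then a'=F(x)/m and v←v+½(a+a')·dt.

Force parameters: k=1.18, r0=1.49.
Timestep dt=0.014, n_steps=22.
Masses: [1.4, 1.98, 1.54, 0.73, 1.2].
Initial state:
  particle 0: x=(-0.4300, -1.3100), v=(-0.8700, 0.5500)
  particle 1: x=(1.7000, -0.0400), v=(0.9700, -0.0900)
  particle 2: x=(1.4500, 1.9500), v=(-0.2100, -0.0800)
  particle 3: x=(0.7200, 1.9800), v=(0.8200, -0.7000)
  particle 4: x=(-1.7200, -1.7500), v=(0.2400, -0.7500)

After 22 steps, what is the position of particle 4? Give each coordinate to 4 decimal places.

step 0: x0=(-0.4300, -1.3100) x1=(1.7000, -0.0400) x2=(1.4500, 1.9500) x3=(0.7200, 1.9800) x4=(-1.7200, -1.7500)
step 1: x0=(-0.4420, -1.3019) x1=(1.7134, -0.0413) x2=(1.4469, 1.9485) x3=(0.7311, 1.9694) x4=(-1.7161, -1.7599)
step 2: x0=(-0.4534, -1.2931) x1=(1.7264, -0.0426) x2=(1.4434, 1.9462) x3=(0.7412, 1.9572) x4=(-1.7110, -1.7687)
step 3: x0=(-0.4645, -1.2836) x1=(1.7390, -0.0440) x2=(1.4395, 1.9432) x3=(0.7505, 1.9435) x4=(-1.7049, -1.7762)
step 4: x0=(-0.4750, -1.2734) x1=(1.7512, -0.0454) x2=(1.4353, 1.9394) x3=(0.7589, 1.9281) x4=(-1.6976, -1.7827)
step 5: x0=(-0.4851, -1.2625) x1=(1.7630, -0.0469) x2=(1.4306, 1.9349) x3=(0.7665, 1.9112) x4=(-1.6892, -1.7879)
step 6: x0=(-0.4946, -1.2508) x1=(1.7744, -0.0484) x2=(1.4257, 1.9296) x3=(0.7731, 1.8928) x4=(-1.6798, -1.7920)
step 7: x0=(-0.5037, -1.2385) x1=(1.7853, -0.0499) x2=(1.4204, 1.9236) x3=(0.7788, 1.8728) x4=(-1.6692, -1.7949)
step 8: x0=(-0.5123, -1.2254) x1=(1.7959, -0.0516) x2=(1.4147, 1.9168) x3=(0.7836, 1.8513) x4=(-1.6575, -1.7967)
step 9: x0=(-0.5204, -1.2117) x1=(1.8061, -0.0533) x2=(1.4086, 1.9093) x3=(0.7875, 1.8282) x4=(-1.6447, -1.7973)
step 10: x0=(-0.5279, -1.1973) x1=(1.8158, -0.0550) x2=(1.4023, 1.9011) x3=(0.7905, 1.8037) x4=(-1.6308, -1.7968)
step 11: x0=(-0.5350, -1.1822) x1=(1.8252, -0.0568) x2=(1.3956, 1.8922) x3=(0.7926, 1.7777) x4=(-1.6159, -1.7951)
step 12: x0=(-0.5416, -1.1664) x1=(1.8341, -0.0586) x2=(1.3885, 1.8826) x3=(0.7938, 1.7502) x4=(-1.5999, -1.7923)
step 13: x0=(-0.5476, -1.1500) x1=(1.8426, -0.0606) x2=(1.3811, 1.8723) x3=(0.7940, 1.7212) x4=(-1.5828, -1.7885)
step 14: x0=(-0.5531, -1.1330) x1=(1.8507, -0.0625) x2=(1.3734, 1.8613) x3=(0.7934, 1.6909) x4=(-1.5647, -1.7835)
step 15: x0=(-0.5582, -1.1153) x1=(1.8584, -0.0646) x2=(1.3654, 1.8496) x3=(0.7919, 1.6591) x4=(-1.5455, -1.7774)
step 16: x0=(-0.5627, -1.0970) x1=(1.8657, -0.0667) x2=(1.3571, 1.8373) x3=(0.7896, 1.6259) x4=(-1.5253, -1.7703)
step 17: x0=(-0.5666, -1.0781) x1=(1.8725, -0.0689) x2=(1.3484, 1.8243) x3=(0.7863, 1.5914) x4=(-1.5042, -1.7621)
step 18: x0=(-0.5701, -1.0586) x1=(1.8790, -0.0711) x2=(1.3394, 1.8107) x3=(0.7823, 1.5555) x4=(-1.4820, -1.7529)
step 19: x0=(-0.5731, -1.0384) x1=(1.8850, -0.0735) x2=(1.3301, 1.7965) x3=(0.7774, 1.5183) x4=(-1.4588, -1.7426)
step 20: x0=(-0.5756, -1.0178) x1=(1.8907, -0.0759) x2=(1.3205, 1.7817) x3=(0.7716, 1.4799) x4=(-1.4347, -1.7314)
step 21: x0=(-0.5775, -0.9965) x1=(1.8959, -0.0783) x2=(1.3106, 1.7663) x3=(0.7651, 1.4402) x4=(-1.4096, -1.7192)
step 22: x0=(-0.5790, -0.9747) x1=(1.9007, -0.0809) x2=(1.3004, 1.7503) x3=(0.7578, 1.3992) x4=(-1.3837, -1.7060)

(-1.3837, -1.7060)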